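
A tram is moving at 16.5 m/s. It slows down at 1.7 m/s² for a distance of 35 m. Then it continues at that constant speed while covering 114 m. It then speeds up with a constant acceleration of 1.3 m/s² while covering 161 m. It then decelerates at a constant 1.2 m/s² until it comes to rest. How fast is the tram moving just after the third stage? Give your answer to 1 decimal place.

23.9 m/s

Phase 1 (decelerating): v₀ = 16.5 m/s, a = -1.7 m/s².
v² = v₀² + 2aΔx = 16.5² + 2·-1.7·35 = 153 → v = 12.4 m/s
t = (v − v₀)/a = (12.4 − 16.5)/-1.7 = 2.42 s

Phase 2 (constant speed): v₀ = 12.4 m/s, a = 0 m/s².
Constant speed: t = d/v = 114/12.4 = 9.21 s

Phase 3 (accelerating): v₀ = 12.4 m/s, a = 1.3 m/s².
v² = v₀² + 2aΔx = 12.4² + 2·1.3·161 = 572 → v = 23.9 m/s
t = (v − v₀)/a = (23.9 − 12.4)/1.3 = 8.87 s
Speed at end of phase 3 = 23.9 m/s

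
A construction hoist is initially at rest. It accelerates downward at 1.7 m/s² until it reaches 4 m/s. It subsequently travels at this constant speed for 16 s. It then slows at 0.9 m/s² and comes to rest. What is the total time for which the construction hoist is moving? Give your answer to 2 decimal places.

Phase 1 (accelerating): v₀ = 0 m/s, a = 1.7 m/s².
v = v₀ + at → t = (4 − 0) / 1.7 = 2.35 s
v² = v₀² + 2aΔx → Δx = (4² − 0²)/(2·1.7) = 4.71 m

Phase 2 (constant speed): v₀ = 4.00 m/s, a = 0 m/s².
v = v₀ + at = 4.00 + (0)(16) = 4.00 m/s
Δx = v₀t + ½at² = 4.00·16 + 0.5·0·16² = 64.0 m

Phase 3 (decelerating): v₀ = 4.00 m/s, a = -0.9 m/s².
v = v₀ + at → t = (0 − 4.00) / -0.9 = 4.44 s
v² = v₀² + 2aΔx → Δx = (0² − 4.00²)/(2·-0.9) = 8.89 m
Total time = 2.35 + 16.0 + 4.44 = 22.8 s

22.80 s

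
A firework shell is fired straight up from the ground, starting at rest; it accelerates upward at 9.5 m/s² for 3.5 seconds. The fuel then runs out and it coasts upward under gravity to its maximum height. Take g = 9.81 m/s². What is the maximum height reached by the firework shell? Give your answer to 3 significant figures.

115 m

Phase 1 (powered ascent): v₀ = 0 m/s, a = 9.5 m/s².
v = v₀ + at = 0 + (9.5)(3.5) = 33.2 m/s
Δx = v₀t + ½at² = 0·3.5 + 0.5·9.5·3.5² = 58.2 m

Phase 2 (coasting upward): v₀ = 33.2 m/s, a = -9.81 m/s².
v = v₀ + at → t = (0 − 33.2) / -9.81 = 3.39 s
v² = v₀² + 2aΔx → Δx = (0² − 33.2²)/(2·-9.81) = 56.3 m
Maximum height = 58.2 + 56.3 = 115 m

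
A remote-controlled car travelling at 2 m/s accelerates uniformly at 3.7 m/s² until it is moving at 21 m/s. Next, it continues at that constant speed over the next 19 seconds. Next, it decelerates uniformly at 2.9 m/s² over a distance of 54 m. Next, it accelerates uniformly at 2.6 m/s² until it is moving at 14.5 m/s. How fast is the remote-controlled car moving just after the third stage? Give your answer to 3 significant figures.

11.3 m/s

Phase 1 (accelerating): v₀ = 2.00 m/s, a = 3.7 m/s².
v = v₀ + at → t = (21 − 2.00) / 3.7 = 5.14 s
v² = v₀² + 2aΔx → Δx = (21² − 2.00²)/(2·3.7) = 59.1 m

Phase 2 (constant speed): v₀ = 21.0 m/s, a = 0 m/s².
v = v₀ + at = 21.0 + (0)(19) = 21.0 m/s
Δx = v₀t + ½at² = 21.0·19 + 0.5·0·19² = 399 m

Phase 3 (decelerating): v₀ = 21.0 m/s, a = -2.9 m/s².
v² = v₀² + 2aΔx = 21.0² + 2·-2.9·54 = 128 → v = 11.3 m/s
t = (v − v₀)/a = (11.3 − 21.0)/-2.9 = 3.34 s
Speed at end of phase 3 = 11.3 m/s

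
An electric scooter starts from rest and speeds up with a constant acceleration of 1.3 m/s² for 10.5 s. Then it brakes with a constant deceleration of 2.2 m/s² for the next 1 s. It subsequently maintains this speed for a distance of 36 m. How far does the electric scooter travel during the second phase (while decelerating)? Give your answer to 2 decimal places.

Phase 1 (accelerating): v₀ = 0 m/s, a = 1.3 m/s².
v = v₀ + at = 0 + (1.3)(10.5) = 13.7 m/s
Δx = v₀t + ½at² = 0·10.5 + 0.5·1.3·10.5² = 71.7 m

Phase 2 (decelerating): v₀ = 13.7 m/s, a = -2.2 m/s².
v = v₀ + at = 13.7 + (-2.2)(1) = 11.4 m/s
Δx = v₀t + ½at² = 13.7·1 + 0.5·-2.2·1² = 12.6 m
Distance in phase 2 = 12.6 m

12.55 m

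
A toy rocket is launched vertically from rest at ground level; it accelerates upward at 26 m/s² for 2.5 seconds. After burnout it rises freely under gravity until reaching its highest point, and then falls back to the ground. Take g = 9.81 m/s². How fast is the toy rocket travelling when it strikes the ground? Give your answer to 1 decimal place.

Phase 1 (powered ascent): v₀ = 0 m/s, a = 26 m/s².
v = v₀ + at = 0 + (26)(2.5) = 65.0 m/s
Δx = v₀t + ½at² = 0·2.5 + 0.5·26·2.5² = 81.2 m

Phase 2 (coasting upward): v₀ = 65.0 m/s, a = -9.81 m/s².
v = v₀ + at → t = (0 − 65.0) / -9.81 = 6.63 s
v² = v₀² + 2aΔx → Δx = (0² − 65.0²)/(2·-9.81) = 215 m

Phase 3 (free fall): v₀ = 0 m/s, a = -9.81 m/s².
Falls 297 m from rest: t = √(2·297/9.81) = 7.78 s; v = g·t = 76.3 m/s.
Impact speed = 76.3 m/s

76.3 m/s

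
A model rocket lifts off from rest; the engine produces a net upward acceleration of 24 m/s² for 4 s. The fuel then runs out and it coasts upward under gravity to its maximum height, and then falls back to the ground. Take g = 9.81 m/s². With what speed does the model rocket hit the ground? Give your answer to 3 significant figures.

Phase 1 (powered ascent): v₀ = 0 m/s, a = 24 m/s².
v = v₀ + at = 0 + (24)(4) = 96.0 m/s
Δx = v₀t + ½at² = 0·4 + 0.5·24·4² = 192 m

Phase 2 (coasting upward): v₀ = 96.0 m/s, a = -9.81 m/s².
v = v₀ + at → t = (0 − 96.0) / -9.81 = 9.79 s
v² = v₀² + 2aΔx → Δx = (0² − 96.0²)/(2·-9.81) = 470 m

Phase 3 (free fall): v₀ = 0 m/s, a = -9.81 m/s².
Falls 662 m from rest: t = √(2·662/9.81) = 11.6 s; v = g·t = 114 m/s.
Impact speed = 114 m/s

114 m/s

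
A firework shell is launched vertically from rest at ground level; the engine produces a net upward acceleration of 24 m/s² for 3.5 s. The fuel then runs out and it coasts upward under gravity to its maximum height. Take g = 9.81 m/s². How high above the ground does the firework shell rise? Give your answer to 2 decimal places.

506.63 m

Phase 1 (powered ascent): v₀ = 0 m/s, a = 24 m/s².
v = v₀ + at = 0 + (24)(3.5) = 84.0 m/s
Δx = v₀t + ½at² = 0·3.5 + 0.5·24·3.5² = 147 m

Phase 2 (coasting upward): v₀ = 84.0 m/s, a = -9.81 m/s².
v = v₀ + at → t = (0 − 84.0) / -9.81 = 8.56 s
v² = v₀² + 2aΔx → Δx = (0² − 84.0²)/(2·-9.81) = 360 m
Maximum height = 147 + 360 = 507 m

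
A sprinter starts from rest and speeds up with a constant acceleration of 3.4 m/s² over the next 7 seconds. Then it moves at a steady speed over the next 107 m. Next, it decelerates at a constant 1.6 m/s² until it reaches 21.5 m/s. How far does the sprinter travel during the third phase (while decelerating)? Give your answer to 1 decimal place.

32.6 m

Phase 1 (accelerating): v₀ = 0 m/s, a = 3.4 m/s².
v = v₀ + at = 0 + (3.4)(7) = 23.8 m/s
Δx = v₀t + ½at² = 0·7 + 0.5·3.4·7² = 83.3 m

Phase 2 (constant speed): v₀ = 23.8 m/s, a = 0 m/s².
Constant speed: t = d/v = 107/23.8 = 4.50 s

Phase 3 (decelerating): v₀ = 23.8 m/s, a = -1.6 m/s².
v = v₀ + at → t = (21.5 − 23.8) / -1.6 = 1.44 s
v² = v₀² + 2aΔx → Δx = (21.5² − 23.8²)/(2·-1.6) = 32.6 m
Distance in phase 3 = 32.6 m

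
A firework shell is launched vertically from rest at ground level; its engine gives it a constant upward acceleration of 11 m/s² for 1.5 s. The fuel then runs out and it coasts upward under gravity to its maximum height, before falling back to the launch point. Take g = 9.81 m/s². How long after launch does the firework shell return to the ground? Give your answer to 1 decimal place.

Phase 1 (powered ascent): v₀ = 0 m/s, a = 11 m/s².
v = v₀ + at = 0 + (11)(1.5) = 16.5 m/s
Δx = v₀t + ½at² = 0·1.5 + 0.5·11·1.5² = 12.4 m

Phase 2 (coasting upward): v₀ = 16.5 m/s, a = -9.81 m/s².
v = v₀ + at → t = (0 − 16.5) / -9.81 = 1.68 s
v² = v₀² + 2aΔx → Δx = (0² − 16.5²)/(2·-9.81) = 13.9 m

Phase 3 (free fall): v₀ = 0 m/s, a = -9.81 m/s².
Falls 26.3 m from rest: t = √(2·26.3/9.81) = 2.31 s; v = g·t = 22.7 m/s.
Total time = 1.50 + 1.68 + 2.31 = 5.50 s

5.5 s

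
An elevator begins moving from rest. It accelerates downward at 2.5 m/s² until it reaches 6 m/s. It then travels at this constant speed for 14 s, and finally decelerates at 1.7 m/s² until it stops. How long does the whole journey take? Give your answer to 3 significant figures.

19.9 s

Phase 1 (accelerating): v₀ = 0 m/s, a = 2.5 m/s².
v = v₀ + at → t = (6 − 0) / 2.5 = 2.40 s
v² = v₀² + 2aΔx → Δx = (6² − 0²)/(2·2.5) = 7.20 m

Phase 2 (constant speed): v₀ = 6.00 m/s, a = 0 m/s².
v = v₀ + at = 6.00 + (0)(14) = 6.00 m/s
Δx = v₀t + ½at² = 6.00·14 + 0.5·0·14² = 84.0 m

Phase 3 (decelerating): v₀ = 6.00 m/s, a = -1.7 m/s².
v = v₀ + at → t = (0 − 6.00) / -1.7 = 3.53 s
v² = v₀² + 2aΔx → Δx = (0² − 6.00²)/(2·-1.7) = 10.6 m
Total time = 2.40 + 14.0 + 3.53 = 19.9 s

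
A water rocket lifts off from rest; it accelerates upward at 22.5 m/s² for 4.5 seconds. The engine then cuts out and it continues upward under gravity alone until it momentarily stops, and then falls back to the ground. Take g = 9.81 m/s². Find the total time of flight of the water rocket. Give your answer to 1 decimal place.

Phase 1 (powered ascent): v₀ = 0 m/s, a = 22.5 m/s².
v = v₀ + at = 0 + (22.5)(4.5) = 101 m/s
Δx = v₀t + ½at² = 0·4.5 + 0.5·22.5·4.5² = 228 m

Phase 2 (coasting upward): v₀ = 101 m/s, a = -9.81 m/s².
v = v₀ + at → t = (0 − 101) / -9.81 = 10.3 s
v² = v₀² + 2aΔx → Δx = (0² − 101²)/(2·-9.81) = 523 m

Phase 3 (free fall): v₀ = 0 m/s, a = -9.81 m/s².
Falls 750 m from rest: t = √(2·750/9.81) = 12.4 s; v = g·t = 121 m/s.
Total time = 4.50 + 10.3 + 12.4 = 27.2 s

27.2 s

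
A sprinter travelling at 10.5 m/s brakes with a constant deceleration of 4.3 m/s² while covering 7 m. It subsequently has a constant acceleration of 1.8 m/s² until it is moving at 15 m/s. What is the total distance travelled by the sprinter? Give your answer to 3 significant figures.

Phase 1 (decelerating): v₀ = 10.5 m/s, a = -4.3 m/s².
v² = v₀² + 2aΔx = 10.5² + 2·-4.3·7 = 50.1 → v = 7.07 m/s
t = (v − v₀)/a = (7.07 − 10.5)/-4.3 = 0.797 s

Phase 2 (accelerating): v₀ = 7.07 m/s, a = 1.8 m/s².
v = v₀ + at → t = (15 − 7.07) / 1.8 = 4.40 s
v² = v₀² + 2aΔx → Δx = (15² − 7.07²)/(2·1.8) = 48.6 m
Total distance = 7.00 + 48.6 = 55.6 m

55.6 m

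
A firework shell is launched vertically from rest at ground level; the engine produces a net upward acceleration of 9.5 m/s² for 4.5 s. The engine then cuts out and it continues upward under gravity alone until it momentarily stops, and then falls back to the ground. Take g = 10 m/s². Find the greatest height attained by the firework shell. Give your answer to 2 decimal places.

Phase 1 (powered ascent): v₀ = 0 m/s, a = 9.5 m/s².
v = v₀ + at = 0 + (9.5)(4.5) = 42.8 m/s
Δx = v₀t + ½at² = 0·4.5 + 0.5·9.5·4.5² = 96.2 m

Phase 2 (coasting upward): v₀ = 42.8 m/s, a = -10 m/s².
v = v₀ + at → t = (0 − 42.8) / -10 = 4.28 s
v² = v₀² + 2aΔx → Δx = (0² − 42.8²)/(2·-10) = 91.4 m
Maximum height = 96.2 + 91.4 = 188 m

187.57 m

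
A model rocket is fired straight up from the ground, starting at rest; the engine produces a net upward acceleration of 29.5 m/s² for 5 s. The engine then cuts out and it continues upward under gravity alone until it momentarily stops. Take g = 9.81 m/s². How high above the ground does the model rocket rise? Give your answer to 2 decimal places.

Phase 1 (powered ascent): v₀ = 0 m/s, a = 29.5 m/s².
v = v₀ + at = 0 + (29.5)(5) = 148 m/s
Δx = v₀t + ½at² = 0·5 + 0.5·29.5·5² = 369 m

Phase 2 (coasting upward): v₀ = 148 m/s, a = -9.81 m/s².
v = v₀ + at → t = (0 − 148) / -9.81 = 15.0 s
v² = v₀² + 2aΔx → Δx = (0² − 148²)/(2·-9.81) = 1110 m
Maximum height = 369 + 1110 = 1480 m

1477.63 m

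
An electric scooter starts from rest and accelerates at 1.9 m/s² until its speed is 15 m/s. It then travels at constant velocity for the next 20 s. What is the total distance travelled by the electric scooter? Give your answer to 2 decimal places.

359.21 m

Phase 1 (accelerating): v₀ = 0 m/s, a = 1.9 m/s².
v = v₀ + at → t = (15 − 0) / 1.9 = 7.89 s
v² = v₀² + 2aΔx → Δx = (15² − 0²)/(2·1.9) = 59.2 m

Phase 2 (constant speed): v₀ = 15.0 m/s, a = 0 m/s².
v = v₀ + at = 15.0 + (0)(20) = 15.0 m/s
Δx = v₀t + ½at² = 15.0·20 + 0.5·0·20² = 300 m
Total distance = 59.2 + 300 = 359 m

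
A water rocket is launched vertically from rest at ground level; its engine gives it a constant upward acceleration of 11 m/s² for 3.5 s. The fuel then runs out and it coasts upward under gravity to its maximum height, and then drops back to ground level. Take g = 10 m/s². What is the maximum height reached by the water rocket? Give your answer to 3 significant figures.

Phase 1 (powered ascent): v₀ = 0 m/s, a = 11 m/s².
v = v₀ + at = 0 + (11)(3.5) = 38.5 m/s
Δx = v₀t + ½at² = 0·3.5 + 0.5·11·3.5² = 67.4 m

Phase 2 (coasting upward): v₀ = 38.5 m/s, a = -10 m/s².
v = v₀ + at → t = (0 − 38.5) / -10 = 3.85 s
v² = v₀² + 2aΔx → Δx = (0² − 38.5²)/(2·-10) = 74.1 m
Maximum height = 67.4 + 74.1 = 141 m

141 m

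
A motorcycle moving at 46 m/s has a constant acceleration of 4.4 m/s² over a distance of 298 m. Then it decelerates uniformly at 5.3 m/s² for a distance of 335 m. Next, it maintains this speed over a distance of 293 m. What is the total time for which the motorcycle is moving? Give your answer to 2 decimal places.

20.18 s

Phase 1 (accelerating): v₀ = 46.0 m/s, a = 4.4 m/s².
v² = v₀² + 2aΔx = 46.0² + 2·4.4·298 = 4740 → v = 68.8 m/s
t = (v − v₀)/a = (68.8 − 46.0)/4.4 = 5.19 s

Phase 2 (decelerating): v₀ = 68.8 m/s, a = -5.3 m/s².
v² = v₀² + 2aΔx = 68.8² + 2·-5.3·335 = 1190 → v = 34.5 m/s
t = (v − v₀)/a = (34.5 − 68.8)/-5.3 = 6.49 s

Phase 3 (constant speed): v₀ = 34.5 m/s, a = 0 m/s².
Constant speed: t = d/v = 293/34.5 = 8.50 s
Total time = 5.19 + 6.49 + 8.50 = 20.2 s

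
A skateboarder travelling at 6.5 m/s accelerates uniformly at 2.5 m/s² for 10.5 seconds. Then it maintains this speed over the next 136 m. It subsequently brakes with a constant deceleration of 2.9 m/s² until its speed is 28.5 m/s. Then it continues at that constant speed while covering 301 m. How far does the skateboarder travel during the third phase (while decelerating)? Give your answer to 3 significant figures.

Phase 1 (accelerating): v₀ = 6.50 m/s, a = 2.5 m/s².
v = v₀ + at = 6.50 + (2.5)(10.5) = 32.8 m/s
Δx = v₀t + ½at² = 6.50·10.5 + 0.5·2.5·10.5² = 206 m

Phase 2 (constant speed): v₀ = 32.8 m/s, a = 0 m/s².
Constant speed: t = d/v = 136/32.8 = 4.15 s

Phase 3 (decelerating): v₀ = 32.8 m/s, a = -2.9 m/s².
v = v₀ + at → t = (28.5 − 32.8) / -2.9 = 1.47 s
v² = v₀² + 2aΔx → Δx = (28.5² − 32.8²)/(2·-2.9) = 44.9 m
Distance in phase 3 = 44.9 m

44.9 m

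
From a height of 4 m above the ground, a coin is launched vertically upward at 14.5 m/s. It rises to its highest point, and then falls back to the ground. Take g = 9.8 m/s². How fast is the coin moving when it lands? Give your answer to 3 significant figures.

Phase 1 (rising): v₀ = 14.5 m/s, a = -9.8 m/s².
v = v₀ + at → t = (0 − 14.5) / -9.8 = 1.48 s
v² = v₀² + 2aΔx → Δx = (0² − 14.5²)/(2·-9.8) = 10.7 m

Phase 2 (falling): v₀ = 0 m/s, a = -9.8 m/s².
Falls 14.7 m from rest: t = √(2·14.7/9.8) = 1.73 s; v = g·t = 17.0 m/s.
Final speed = 17.0 m/s

17.0 m/s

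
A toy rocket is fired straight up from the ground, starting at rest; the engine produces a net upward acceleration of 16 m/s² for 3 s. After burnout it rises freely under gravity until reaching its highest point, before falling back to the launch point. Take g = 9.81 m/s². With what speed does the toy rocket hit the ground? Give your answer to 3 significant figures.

Phase 1 (powered ascent): v₀ = 0 m/s, a = 16 m/s².
v = v₀ + at = 0 + (16)(3) = 48.0 m/s
Δx = v₀t + ½at² = 0·3 + 0.5·16·3² = 72.0 m

Phase 2 (coasting upward): v₀ = 48.0 m/s, a = -9.81 m/s².
v = v₀ + at → t = (0 − 48.0) / -9.81 = 4.89 s
v² = v₀² + 2aΔx → Δx = (0² − 48.0²)/(2·-9.81) = 117 m

Phase 3 (free fall): v₀ = 0 m/s, a = -9.81 m/s².
Falls 189 m from rest: t = √(2·189/9.81) = 6.21 s; v = g·t = 61.0 m/s.
Impact speed = 61.0 m/s

61.0 m/s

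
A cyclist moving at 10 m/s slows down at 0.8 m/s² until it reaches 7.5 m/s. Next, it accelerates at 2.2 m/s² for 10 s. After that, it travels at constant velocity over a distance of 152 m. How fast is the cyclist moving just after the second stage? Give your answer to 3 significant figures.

29.5 m/s

Phase 1 (decelerating): v₀ = 10.0 m/s, a = -0.8 m/s².
v = v₀ + at → t = (7.5 − 10.0) / -0.8 = 3.12 s
v² = v₀² + 2aΔx → Δx = (7.5² − 10.0²)/(2·-0.8) = 27.3 m

Phase 2 (accelerating): v₀ = 7.50 m/s, a = 2.2 m/s².
v = v₀ + at = 7.50 + (2.2)(10) = 29.5 m/s
Δx = v₀t + ½at² = 7.50·10 + 0.5·2.2·10² = 185 m
Speed at end of phase 2 = 29.5 m/s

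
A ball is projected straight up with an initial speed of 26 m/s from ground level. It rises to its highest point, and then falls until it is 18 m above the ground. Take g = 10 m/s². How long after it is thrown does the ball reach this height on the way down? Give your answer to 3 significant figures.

4.38 s

Phase 1 (rising): v₀ = 26.0 m/s, a = -10 m/s².
v = v₀ + at → t = (0 − 26.0) / -10 = 2.60 s
v² = v₀² + 2aΔx → Δx = (0² − 26.0²)/(2·-10) = 33.8 m

Phase 2 (falling): v₀ = 0 m/s, a = -10 m/s².
Falls 15.8 m from rest: t = √(2·15.8/10) = 1.78 s; v = g·t = 17.8 m/s.
Total time = 2.60 + 1.78 = 4.38 s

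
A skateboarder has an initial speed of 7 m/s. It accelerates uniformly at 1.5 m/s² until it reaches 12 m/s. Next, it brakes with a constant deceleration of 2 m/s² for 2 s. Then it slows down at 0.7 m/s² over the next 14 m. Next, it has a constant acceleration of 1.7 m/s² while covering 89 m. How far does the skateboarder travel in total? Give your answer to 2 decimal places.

Phase 1 (accelerating): v₀ = 7.00 m/s, a = 1.5 m/s².
v = v₀ + at → t = (12 − 7.00) / 1.5 = 3.33 s
v² = v₀² + 2aΔx → Δx = (12² − 7.00²)/(2·1.5) = 31.7 m

Phase 2 (decelerating): v₀ = 12.0 m/s, a = -2 m/s².
v = v₀ + at = 12.0 + (-2)(2) = 8.00 m/s
Δx = v₀t + ½at² = 12.0·2 + 0.5·-2·2² = 20.0 m

Phase 3 (decelerating): v₀ = 8.00 m/s, a = -0.7 m/s².
v² = v₀² + 2aΔx = 8.00² + 2·-0.7·14 = 44.4 → v = 6.66 m/s
t = (v − v₀)/a = (6.66 − 8.00)/-0.7 = 1.91 s

Phase 4 (accelerating): v₀ = 6.66 m/s, a = 1.7 m/s².
v² = v₀² + 2aΔx = 6.66² + 2·1.7·89 = 347 → v = 18.6 m/s
t = (v − v₀)/a = (18.6 − 6.66)/1.7 = 7.04 s
Total distance = 31.7 + 20.0 + 14.0 + 89.0 = 155 m

154.67 m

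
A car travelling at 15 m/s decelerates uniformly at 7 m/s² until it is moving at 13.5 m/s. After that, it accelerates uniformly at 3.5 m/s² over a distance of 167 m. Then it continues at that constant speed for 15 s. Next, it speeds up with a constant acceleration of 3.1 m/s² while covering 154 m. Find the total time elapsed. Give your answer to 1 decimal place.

Phase 1 (decelerating): v₀ = 15.0 m/s, a = -7 m/s².
v = v₀ + at → t = (13.5 − 15.0) / -7 = 0.214 s
v² = v₀² + 2aΔx → Δx = (13.5² − 15.0²)/(2·-7) = 3.05 m

Phase 2 (accelerating): v₀ = 13.5 m/s, a = 3.5 m/s².
v² = v₀² + 2aΔx = 13.5² + 2·3.5·167 = 1350 → v = 36.8 m/s
t = (v − v₀)/a = (36.8 − 13.5)/3.5 = 6.65 s

Phase 3 (constant speed): v₀ = 36.8 m/s, a = 0 m/s².
v = v₀ + at = 36.8 + (0)(15) = 36.8 m/s
Δx = v₀t + ½at² = 36.8·15 + 0.5·0·15² = 551 m

Phase 4 (accelerating): v₀ = 36.8 m/s, a = 3.1 m/s².
v² = v₀² + 2aΔx = 36.8² + 2·3.1·154 = 2310 → v = 48.0 m/s
t = (v − v₀)/a = (48.0 − 36.8)/3.1 = 3.63 s
Total time = 0.214 + 6.65 + 15.0 + 3.63 = 25.5 s

25.5 s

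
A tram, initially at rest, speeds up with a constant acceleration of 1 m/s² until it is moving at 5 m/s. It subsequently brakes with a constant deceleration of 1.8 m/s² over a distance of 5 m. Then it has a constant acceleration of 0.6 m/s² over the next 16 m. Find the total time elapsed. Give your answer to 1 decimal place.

10.4 s

Phase 1 (accelerating): v₀ = 0 m/s, a = 1 m/s².
v = v₀ + at → t = (5 − 0) / 1 = 5.00 s
v² = v₀² + 2aΔx → Δx = (5² − 0²)/(2·1) = 12.5 m

Phase 2 (decelerating): v₀ = 5.00 m/s, a = -1.8 m/s².
v² = v₀² + 2aΔx = 5.00² + 2·-1.8·5 = 7.00 → v = 2.65 m/s
t = (v − v₀)/a = (2.65 − 5.00)/-1.8 = 1.31 s

Phase 3 (accelerating): v₀ = 2.65 m/s, a = 0.6 m/s².
v² = v₀² + 2aΔx = 2.65² + 2·0.6·16 = 26.2 → v = 5.12 m/s
t = (v − v₀)/a = (5.12 − 2.65)/0.6 = 4.12 s
Total time = 5.00 + 1.31 + 4.12 = 10.4 s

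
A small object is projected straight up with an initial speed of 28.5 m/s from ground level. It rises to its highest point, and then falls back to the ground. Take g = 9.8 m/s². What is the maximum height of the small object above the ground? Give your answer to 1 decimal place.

Phase 1 (rising): v₀ = 28.5 m/s, a = -9.8 m/s².
v = v₀ + at → t = (0 − 28.5) / -9.8 = 2.91 s
v² = v₀² + 2aΔx → Δx = (0² − 28.5²)/(2·-9.8) = 41.4 m
Maximum height = 41.4 m

41.4 m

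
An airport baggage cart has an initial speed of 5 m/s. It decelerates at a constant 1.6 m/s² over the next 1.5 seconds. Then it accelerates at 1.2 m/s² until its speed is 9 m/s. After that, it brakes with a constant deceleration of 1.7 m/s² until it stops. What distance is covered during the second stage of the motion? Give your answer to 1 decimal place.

30.9 m

Phase 1 (decelerating): v₀ = 5.00 m/s, a = -1.6 m/s².
v = v₀ + at = 5.00 + (-1.6)(1.5) = 2.60 m/s
Δx = v₀t + ½at² = 5.00·1.5 + 0.5·-1.6·1.5² = 5.70 m

Phase 2 (accelerating): v₀ = 2.60 m/s, a = 1.2 m/s².
v = v₀ + at → t = (9 − 2.60) / 1.2 = 5.33 s
v² = v₀² + 2aΔx → Δx = (9² − 2.60²)/(2·1.2) = 30.9 m
Distance in phase 2 = 30.9 m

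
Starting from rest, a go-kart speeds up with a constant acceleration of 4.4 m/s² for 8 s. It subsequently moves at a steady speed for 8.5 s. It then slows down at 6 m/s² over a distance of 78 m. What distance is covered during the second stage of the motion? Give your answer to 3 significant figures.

299 m

Phase 1 (accelerating): v₀ = 0 m/s, a = 4.4 m/s².
v = v₀ + at = 0 + (4.4)(8) = 35.2 m/s
Δx = v₀t + ½at² = 0·8 + 0.5·4.4·8² = 141 m

Phase 2 (constant speed): v₀ = 35.2 m/s, a = 0 m/s².
v = v₀ + at = 35.2 + (0)(8.5) = 35.2 m/s
Δx = v₀t + ½at² = 35.2·8.5 + 0.5·0·8.5² = 299 m
Distance in phase 2 = 299 m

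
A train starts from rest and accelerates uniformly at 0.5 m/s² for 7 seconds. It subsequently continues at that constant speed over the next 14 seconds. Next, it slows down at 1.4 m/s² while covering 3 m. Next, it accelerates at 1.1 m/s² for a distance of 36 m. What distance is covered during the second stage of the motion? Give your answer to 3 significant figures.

Phase 1 (accelerating): v₀ = 0 m/s, a = 0.5 m/s².
v = v₀ + at = 0 + (0.5)(7) = 3.50 m/s
Δx = v₀t + ½at² = 0·7 + 0.5·0.5·7² = 12.2 m

Phase 2 (constant speed): v₀ = 3.50 m/s, a = 0 m/s².
v = v₀ + at = 3.50 + (0)(14) = 3.50 m/s
Δx = v₀t + ½at² = 3.50·14 + 0.5·0·14² = 49.0 m
Distance in phase 2 = 49.0 m

49.0 m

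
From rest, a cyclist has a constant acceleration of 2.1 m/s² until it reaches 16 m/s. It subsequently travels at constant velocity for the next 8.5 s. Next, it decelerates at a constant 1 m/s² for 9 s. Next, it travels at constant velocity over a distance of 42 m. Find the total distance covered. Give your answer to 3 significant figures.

342 m

Phase 1 (accelerating): v₀ = 0 m/s, a = 2.1 m/s².
v = v₀ + at → t = (16 − 0) / 2.1 = 7.62 s
v² = v₀² + 2aΔx → Δx = (16² − 0²)/(2·2.1) = 61.0 m

Phase 2 (constant speed): v₀ = 16.0 m/s, a = 0 m/s².
v = v₀ + at = 16.0 + (0)(8.5) = 16.0 m/s
Δx = v₀t + ½at² = 16.0·8.5 + 0.5·0·8.5² = 136 m

Phase 3 (decelerating): v₀ = 16.0 m/s, a = -1 m/s².
v = v₀ + at = 16.0 + (-1)(9) = 7.00 m/s
Δx = v₀t + ½at² = 16.0·9 + 0.5·-1·9² = 104 m

Phase 4 (constant speed): v₀ = 7.00 m/s, a = 0 m/s².
Constant speed: t = d/v = 42/7.00 = 6.00 s
Total distance = 61.0 + 136 + 104 + 42.0 = 342 m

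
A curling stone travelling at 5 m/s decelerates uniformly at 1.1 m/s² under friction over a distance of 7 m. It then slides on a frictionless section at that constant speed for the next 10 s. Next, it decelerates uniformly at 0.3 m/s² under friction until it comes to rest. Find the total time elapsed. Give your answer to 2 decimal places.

22.06 s

Phase 1 (decelerating): v₀ = 5.00 m/s, a = -1.1 m/s².
v² = v₀² + 2aΔx = 5.00² + 2·-1.1·7 = 9.60 → v = 3.10 m/s
t = (v − v₀)/a = (3.10 − 5.00)/-1.1 = 1.73 s

Phase 2 (constant speed): v₀ = 3.10 m/s, a = 0 m/s².
v = v₀ + at = 3.10 + (0)(10) = 3.10 m/s
Δx = v₀t + ½at² = 3.10·10 + 0.5·0·10² = 31.0 m

Phase 3 (decelerating): v₀ = 3.10 m/s, a = -0.3 m/s².
v = v₀ + at → t = (0 − 3.10) / -0.3 = 10.3 s
v² = v₀² + 2aΔx → Δx = (0² − 3.10²)/(2·-0.3) = 16.0 m
Total time = 1.73 + 10.0 + 10.3 = 22.1 s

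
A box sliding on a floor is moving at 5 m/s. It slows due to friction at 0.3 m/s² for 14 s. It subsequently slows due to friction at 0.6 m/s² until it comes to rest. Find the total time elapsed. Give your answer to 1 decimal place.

Phase 1 (decelerating): v₀ = 5.00 m/s, a = -0.3 m/s².
v = v₀ + at = 5.00 + (-0.3)(14) = 0.800 m/s
Δx = v₀t + ½at² = 5.00·14 + 0.5·-0.3·14² = 40.6 m

Phase 2 (decelerating): v₀ = 0.800 m/s, a = -0.6 m/s².
v = v₀ + at → t = (0 − 0.800) / -0.6 = 1.33 s
v² = v₀² + 2aΔx → Δx = (0² − 0.800²)/(2·-0.6) = 0.533 m
Total time = 14.0 + 1.33 = 15.3 s

15.3 s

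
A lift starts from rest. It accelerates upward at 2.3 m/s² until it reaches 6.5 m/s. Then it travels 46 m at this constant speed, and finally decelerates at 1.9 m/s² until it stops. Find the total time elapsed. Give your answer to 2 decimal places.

13.32 s

Phase 1 (accelerating): v₀ = 0 m/s, a = 2.3 m/s².
v = v₀ + at → t = (6.5 − 0) / 2.3 = 2.83 s
v² = v₀² + 2aΔx → Δx = (6.5² − 0²)/(2·2.3) = 9.18 m

Phase 2 (constant speed): v₀ = 6.50 m/s, a = 0 m/s².
Constant speed: t = d/v = 46/6.50 = 7.08 s

Phase 3 (decelerating): v₀ = 6.50 m/s, a = -1.9 m/s².
v = v₀ + at → t = (0 − 6.50) / -1.9 = 3.42 s
v² = v₀² + 2aΔx → Δx = (0² − 6.50²)/(2·-1.9) = 11.1 m
Total time = 2.83 + 7.08 + 3.42 = 13.3 s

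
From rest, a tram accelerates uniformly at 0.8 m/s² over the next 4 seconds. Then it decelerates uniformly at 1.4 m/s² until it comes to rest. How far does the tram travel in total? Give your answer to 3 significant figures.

10.1 m

Phase 1 (accelerating): v₀ = 0 m/s, a = 0.8 m/s².
v = v₀ + at = 0 + (0.8)(4) = 3.20 m/s
Δx = v₀t + ½at² = 0·4 + 0.5·0.8·4² = 6.40 m

Phase 2 (decelerating): v₀ = 3.20 m/s, a = -1.4 m/s².
v = v₀ + at → t = (0 − 3.20) / -1.4 = 2.29 s
v² = v₀² + 2aΔx → Δx = (0² − 3.20²)/(2·-1.4) = 3.66 m
Total distance = 6.40 + 3.66 = 10.1 m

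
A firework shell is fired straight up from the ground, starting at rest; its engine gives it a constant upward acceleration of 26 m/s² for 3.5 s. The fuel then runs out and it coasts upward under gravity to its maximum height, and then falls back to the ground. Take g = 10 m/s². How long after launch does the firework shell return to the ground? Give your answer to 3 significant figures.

Phase 1 (powered ascent): v₀ = 0 m/s, a = 26 m/s².
v = v₀ + at = 0 + (26)(3.5) = 91.0 m/s
Δx = v₀t + ½at² = 0·3.5 + 0.5·26·3.5² = 159 m

Phase 2 (coasting upward): v₀ = 91.0 m/s, a = -10 m/s².
v = v₀ + at → t = (0 − 91.0) / -10 = 9.10 s
v² = v₀² + 2aΔx → Δx = (0² − 91.0²)/(2·-10) = 414 m

Phase 3 (free fall): v₀ = 0 m/s, a = -10 m/s².
Falls 573 m from rest: t = √(2·573/10) = 10.7 s; v = g·t = 107 m/s.
Total time = 3.50 + 9.10 + 10.7 = 23.3 s

23.3 s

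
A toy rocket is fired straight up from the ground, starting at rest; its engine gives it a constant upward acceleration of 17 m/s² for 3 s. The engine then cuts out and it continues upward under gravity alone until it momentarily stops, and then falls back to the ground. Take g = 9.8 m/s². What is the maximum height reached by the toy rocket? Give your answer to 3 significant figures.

Phase 1 (powered ascent): v₀ = 0 m/s, a = 17 m/s².
v = v₀ + at = 0 + (17)(3) = 51.0 m/s
Δx = v₀t + ½at² = 0·3 + 0.5·17·3² = 76.5 m

Phase 2 (coasting upward): v₀ = 51.0 m/s, a = -9.8 m/s².
v = v₀ + at → t = (0 − 51.0) / -9.8 = 5.20 s
v² = v₀² + 2aΔx → Δx = (0² − 51.0²)/(2·-9.8) = 133 m
Maximum height = 76.5 + 133 = 209 m

209 m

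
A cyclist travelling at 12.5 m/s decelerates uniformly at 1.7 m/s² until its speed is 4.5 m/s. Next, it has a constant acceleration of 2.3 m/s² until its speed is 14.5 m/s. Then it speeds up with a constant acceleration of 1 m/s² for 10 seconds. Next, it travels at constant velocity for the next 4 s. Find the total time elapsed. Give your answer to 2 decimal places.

23.05 s

Phase 1 (decelerating): v₀ = 12.5 m/s, a = -1.7 m/s².
v = v₀ + at → t = (4.5 − 12.5) / -1.7 = 4.71 s
v² = v₀² + 2aΔx → Δx = (4.5² − 12.5²)/(2·-1.7) = 40.0 m

Phase 2 (accelerating): v₀ = 4.50 m/s, a = 2.3 m/s².
v = v₀ + at → t = (14.5 − 4.50) / 2.3 = 4.35 s
v² = v₀² + 2aΔx → Δx = (14.5² − 4.50²)/(2·2.3) = 41.3 m

Phase 3 (accelerating): v₀ = 14.5 m/s, a = 1 m/s².
v = v₀ + at = 14.5 + (1)(10) = 24.5 m/s
Δx = v₀t + ½at² = 14.5·10 + 0.5·1·10² = 195 m

Phase 4 (constant speed): v₀ = 24.5 m/s, a = 0 m/s².
v = v₀ + at = 24.5 + (0)(4) = 24.5 m/s
Δx = v₀t + ½at² = 24.5·4 + 0.5·0·4² = 98.0 m
Total time = 4.71 + 4.35 + 10.0 + 4.00 = 23.1 s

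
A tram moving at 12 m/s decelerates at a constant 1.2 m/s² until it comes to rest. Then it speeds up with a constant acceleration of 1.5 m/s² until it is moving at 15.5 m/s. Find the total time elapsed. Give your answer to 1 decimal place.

20.3 s

Phase 1 (decelerating): v₀ = 12.0 m/s, a = -1.2 m/s².
v = v₀ + at → t = (0 − 12.0) / -1.2 = 10.0 s
v² = v₀² + 2aΔx → Δx = (0² − 12.0²)/(2·-1.2) = 60.0 m

Phase 2 (accelerating): v₀ = 0 m/s, a = 1.5 m/s².
v = v₀ + at → t = (15.5 − 0) / 1.5 = 10.3 s
v² = v₀² + 2aΔx → Δx = (15.5² − 0²)/(2·1.5) = 80.1 m
Total time = 10.0 + 10.3 = 20.3 s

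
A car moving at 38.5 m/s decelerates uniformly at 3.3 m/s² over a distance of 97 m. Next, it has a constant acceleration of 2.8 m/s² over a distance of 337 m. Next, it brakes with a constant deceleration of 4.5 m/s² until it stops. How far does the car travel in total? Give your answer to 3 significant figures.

737 m

Phase 1 (decelerating): v₀ = 38.5 m/s, a = -3.3 m/s².
v² = v₀² + 2aΔx = 38.5² + 2·-3.3·97 = 842 → v = 29.0 m/s
t = (v − v₀)/a = (29.0 − 38.5)/-3.3 = 2.87 s

Phase 2 (accelerating): v₀ = 29.0 m/s, a = 2.8 m/s².
v² = v₀² + 2aΔx = 29.0² + 2·2.8·337 = 2730 → v = 52.2 m/s
t = (v − v₀)/a = (52.2 − 29.0)/2.8 = 8.29 s

Phase 3 (decelerating): v₀ = 52.2 m/s, a = -4.5 m/s².
v = v₀ + at → t = (0 − 52.2) / -4.5 = 11.6 s
v² = v₀² + 2aΔx → Δx = (0² − 52.2²)/(2·-4.5) = 303 m
Total distance = 97.0 + 337 + 303 = 737 m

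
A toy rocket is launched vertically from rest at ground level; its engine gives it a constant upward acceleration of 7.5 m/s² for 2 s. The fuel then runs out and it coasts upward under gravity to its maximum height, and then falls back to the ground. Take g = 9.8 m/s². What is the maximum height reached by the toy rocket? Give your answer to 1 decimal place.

26.5 m

Phase 1 (powered ascent): v₀ = 0 m/s, a = 7.5 m/s².
v = v₀ + at = 0 + (7.5)(2) = 15.0 m/s
Δx = v₀t + ½at² = 0·2 + 0.5·7.5·2² = 15.0 m

Phase 2 (coasting upward): v₀ = 15.0 m/s, a = -9.8 m/s².
v = v₀ + at → t = (0 − 15.0) / -9.8 = 1.53 s
v² = v₀² + 2aΔx → Δx = (0² − 15.0²)/(2·-9.8) = 11.5 m
Maximum height = 15.0 + 11.5 = 26.5 m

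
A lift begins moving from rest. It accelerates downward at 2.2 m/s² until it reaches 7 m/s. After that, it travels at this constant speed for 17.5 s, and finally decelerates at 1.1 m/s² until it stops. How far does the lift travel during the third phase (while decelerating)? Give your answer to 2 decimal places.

22.27 m

Phase 1 (accelerating): v₀ = 0 m/s, a = 2.2 m/s².
v = v₀ + at → t = (7 − 0) / 2.2 = 3.18 s
v² = v₀² + 2aΔx → Δx = (7² − 0²)/(2·2.2) = 11.1 m

Phase 2 (constant speed): v₀ = 7.00 m/s, a = 0 m/s².
v = v₀ + at = 7.00 + (0)(17.5) = 7.00 m/s
Δx = v₀t + ½at² = 7.00·17.5 + 0.5·0·17.5² = 122 m

Phase 3 (decelerating): v₀ = 7.00 m/s, a = -1.1 m/s².
v = v₀ + at → t = (0 − 7.00) / -1.1 = 6.36 s
v² = v₀² + 2aΔx → Δx = (0² − 7.00²)/(2·-1.1) = 22.3 m
Distance in phase 3 = 22.3 m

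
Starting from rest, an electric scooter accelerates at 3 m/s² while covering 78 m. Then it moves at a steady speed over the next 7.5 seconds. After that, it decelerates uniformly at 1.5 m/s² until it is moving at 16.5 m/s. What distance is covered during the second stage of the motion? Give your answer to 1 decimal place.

Phase 1 (accelerating): v₀ = 0 m/s, a = 3 m/s².
v² = v₀² + 2aΔx = 0² + 2·3·78 = 468 → v = 21.6 m/s
t = (v − v₀)/a = (21.6 − 0)/3 = 7.21 s

Phase 2 (constant speed): v₀ = 21.6 m/s, a = 0 m/s².
v = v₀ + at = 21.6 + (0)(7.5) = 21.6 m/s
Δx = v₀t + ½at² = 21.6·7.5 + 0.5·0·7.5² = 162 m
Distance in phase 2 = 162 m

162.2 m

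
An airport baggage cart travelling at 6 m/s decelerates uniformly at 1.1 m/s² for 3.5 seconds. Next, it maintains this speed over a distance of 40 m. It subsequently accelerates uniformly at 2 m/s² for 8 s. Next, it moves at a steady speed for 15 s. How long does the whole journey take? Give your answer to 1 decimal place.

Phase 1 (decelerating): v₀ = 6.00 m/s, a = -1.1 m/s².
v = v₀ + at = 6.00 + (-1.1)(3.5) = 2.15 m/s
Δx = v₀t + ½at² = 6.00·3.5 + 0.5·-1.1·3.5² = 14.3 m

Phase 2 (constant speed): v₀ = 2.15 m/s, a = 0 m/s².
Constant speed: t = d/v = 40/2.15 = 18.6 s

Phase 3 (accelerating): v₀ = 2.15 m/s, a = 2 m/s².
v = v₀ + at = 2.15 + (2)(8) = 18.1 m/s
Δx = v₀t + ½at² = 2.15·8 + 0.5·2·8² = 81.2 m

Phase 4 (constant speed): v₀ = 18.1 m/s, a = 0 m/s².
v = v₀ + at = 18.1 + (0)(15) = 18.1 m/s
Δx = v₀t + ½at² = 18.1·15 + 0.5·0·15² = 272 m
Total time = 3.50 + 18.6 + 8.00 + 15.0 = 45.1 s

45.1 s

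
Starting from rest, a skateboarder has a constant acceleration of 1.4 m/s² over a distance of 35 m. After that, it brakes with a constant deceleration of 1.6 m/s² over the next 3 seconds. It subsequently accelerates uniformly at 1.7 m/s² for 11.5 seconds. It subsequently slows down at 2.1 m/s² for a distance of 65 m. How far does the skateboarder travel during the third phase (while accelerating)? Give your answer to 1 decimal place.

Phase 1 (accelerating): v₀ = 0 m/s, a = 1.4 m/s².
v² = v₀² + 2aΔx = 0² + 2·1.4·35 = 98.0 → v = 9.90 m/s
t = (v − v₀)/a = (9.90 − 0)/1.4 = 7.07 s

Phase 2 (decelerating): v₀ = 9.90 m/s, a = -1.6 m/s².
v = v₀ + at = 9.90 + (-1.6)(3) = 5.10 m/s
Δx = v₀t + ½at² = 9.90·3 + 0.5·-1.6·3² = 22.5 m

Phase 3 (accelerating): v₀ = 5.10 m/s, a = 1.7 m/s².
v = v₀ + at = 5.10 + (1.7)(11.5) = 24.6 m/s
Δx = v₀t + ½at² = 5.10·11.5 + 0.5·1.7·11.5² = 171 m
Distance in phase 3 = 171 m

171.1 m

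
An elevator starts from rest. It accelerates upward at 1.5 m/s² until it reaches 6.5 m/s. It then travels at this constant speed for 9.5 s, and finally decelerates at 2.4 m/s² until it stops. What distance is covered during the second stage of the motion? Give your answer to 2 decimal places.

61.75 m

Phase 1 (accelerating): v₀ = 0 m/s, a = 1.5 m/s².
v = v₀ + at → t = (6.5 − 0) / 1.5 = 4.33 s
v² = v₀² + 2aΔx → Δx = (6.5² − 0²)/(2·1.5) = 14.1 m

Phase 2 (constant speed): v₀ = 6.50 m/s, a = 0 m/s².
v = v₀ + at = 6.50 + (0)(9.5) = 6.50 m/s
Δx = v₀t + ½at² = 6.50·9.5 + 0.5·0·9.5² = 61.8 m
Distance in phase 2 = 61.8 m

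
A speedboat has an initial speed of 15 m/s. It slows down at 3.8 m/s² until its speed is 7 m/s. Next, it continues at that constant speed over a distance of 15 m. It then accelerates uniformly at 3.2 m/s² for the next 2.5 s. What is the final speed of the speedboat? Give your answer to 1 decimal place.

15.0 m/s

Phase 1 (decelerating): v₀ = 15.0 m/s, a = -3.8 m/s².
v = v₀ + at → t = (7 − 15.0) / -3.8 = 2.11 s
v² = v₀² + 2aΔx → Δx = (7² − 15.0²)/(2·-3.8) = 23.2 m

Phase 2 (constant speed): v₀ = 7.00 m/s, a = 0 m/s².
Constant speed: t = d/v = 15/7.00 = 2.14 s

Phase 3 (accelerating): v₀ = 7.00 m/s, a = 3.2 m/s².
v = v₀ + at = 7.00 + (3.2)(2.5) = 15.0 m/s
Δx = v₀t + ½at² = 7.00·2.5 + 0.5·3.2·2.5² = 27.5 m
Final speed = 15.0 m/s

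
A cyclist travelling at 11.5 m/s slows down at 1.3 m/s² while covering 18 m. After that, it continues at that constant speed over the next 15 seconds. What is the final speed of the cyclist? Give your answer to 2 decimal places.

9.24 m/s

Phase 1 (decelerating): v₀ = 11.5 m/s, a = -1.3 m/s².
v² = v₀² + 2aΔx = 11.5² + 2·-1.3·18 = 85.4 → v = 9.24 m/s
t = (v − v₀)/a = (9.24 − 11.5)/-1.3 = 1.74 s

Phase 2 (constant speed): v₀ = 9.24 m/s, a = 0 m/s².
v = v₀ + at = 9.24 + (0)(15) = 9.24 m/s
Δx = v₀t + ½at² = 9.24·15 + 0.5·0·15² = 139 m
Final speed = 9.24 m/s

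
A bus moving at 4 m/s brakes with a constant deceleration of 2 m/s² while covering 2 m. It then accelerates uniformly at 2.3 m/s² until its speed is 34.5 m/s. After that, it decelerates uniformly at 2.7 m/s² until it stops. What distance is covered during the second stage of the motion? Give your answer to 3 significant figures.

Phase 1 (decelerating): v₀ = 4.00 m/s, a = -2 m/s².
v² = v₀² + 2aΔx = 4.00² + 2·-2·2 = 8.00 → v = 2.83 m/s
t = (v − v₀)/a = (2.83 − 4.00)/-2 = 0.586 s

Phase 2 (accelerating): v₀ = 2.83 m/s, a = 2.3 m/s².
v = v₀ + at → t = (34.5 − 2.83) / 2.3 = 13.8 s
v² = v₀² + 2aΔx → Δx = (34.5² − 2.83²)/(2·2.3) = 257 m
Distance in phase 2 = 257 m

257 m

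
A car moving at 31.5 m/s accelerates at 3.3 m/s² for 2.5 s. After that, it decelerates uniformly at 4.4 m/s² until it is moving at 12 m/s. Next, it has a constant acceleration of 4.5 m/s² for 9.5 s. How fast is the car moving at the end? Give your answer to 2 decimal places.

54.75 m/s

Phase 1 (accelerating): v₀ = 31.5 m/s, a = 3.3 m/s².
v = v₀ + at = 31.5 + (3.3)(2.5) = 39.8 m/s
Δx = v₀t + ½at² = 31.5·2.5 + 0.5·3.3·2.5² = 89.1 m

Phase 2 (decelerating): v₀ = 39.8 m/s, a = -4.4 m/s².
v = v₀ + at → t = (12 − 39.8) / -4.4 = 6.31 s
v² = v₀² + 2aΔx → Δx = (12² − 39.8²)/(2·-4.4) = 163 m

Phase 3 (accelerating): v₀ = 12.0 m/s, a = 4.5 m/s².
v = v₀ + at = 12.0 + (4.5)(9.5) = 54.8 m/s
Δx = v₀t + ½at² = 12.0·9.5 + 0.5·4.5·9.5² = 317 m
Final speed = 54.8 m/s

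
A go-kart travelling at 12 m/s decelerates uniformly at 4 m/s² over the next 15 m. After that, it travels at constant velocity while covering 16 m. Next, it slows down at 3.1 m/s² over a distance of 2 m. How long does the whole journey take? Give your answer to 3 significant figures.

5.52 s

Phase 1 (decelerating): v₀ = 12.0 m/s, a = -4 m/s².
v² = v₀² + 2aΔx = 12.0² + 2·-4·15 = 24.0 → v = 4.90 m/s
t = (v − v₀)/a = (4.90 − 12.0)/-4 = 1.78 s

Phase 2 (constant speed): v₀ = 4.90 m/s, a = 0 m/s².
Constant speed: t = d/v = 16/4.90 = 3.27 s

Phase 3 (decelerating): v₀ = 4.90 m/s, a = -3.1 m/s².
v² = v₀² + 2aΔx = 4.90² + 2·-3.1·2 = 11.6 → v = 3.41 m/s
t = (v − v₀)/a = (3.41 − 4.90)/-3.1 = 0.482 s
Total time = 1.78 + 3.27 + 0.482 = 5.52 s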